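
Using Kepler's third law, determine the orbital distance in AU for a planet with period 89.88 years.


a = P^(2/3) = 89.88^(2/3) = 20.0651

20.0651 AU


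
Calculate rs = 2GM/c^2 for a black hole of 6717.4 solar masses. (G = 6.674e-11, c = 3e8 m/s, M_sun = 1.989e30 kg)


M = 6717.4 * 1.989e30 kg = 1.33609086e+34 kg. rs = 2GM/c^2 = 2 * 6.674e-11 * 1.33609086e+34 / (3e8)^2 = 1.982e+07

1.982e+07 m


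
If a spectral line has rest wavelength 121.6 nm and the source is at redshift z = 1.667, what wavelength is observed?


lam_obs = lam_emit * (1 + z) = 121.6 * (1 + 1.667) = 324.3072

324.3072 nm


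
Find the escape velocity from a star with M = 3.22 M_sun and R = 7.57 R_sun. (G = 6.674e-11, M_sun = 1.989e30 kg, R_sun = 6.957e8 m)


M = 3.22 * 1.989e30 kg = 6.40458e+30 kg; R = 7.57 * 6.957e8 m = 5.266449e+09 m. v_esc = sqrt(2GM/R) = sqrt(2 * 6.674e-11 * 6.40458e+30 / 5.266449e+09) = 402897.4187

402897.4187 m/s


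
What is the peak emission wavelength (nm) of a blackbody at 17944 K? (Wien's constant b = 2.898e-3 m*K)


lam_max = b / T = 2.898e-3 / 17944 = 1.615e-07 m = 161.5025 nm

161.5025 nm


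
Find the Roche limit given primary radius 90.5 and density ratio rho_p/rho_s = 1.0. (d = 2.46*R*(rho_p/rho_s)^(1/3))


d_Roche = 2.46 * 90.5 * 1.0^(1/3) = 222.63

222.63


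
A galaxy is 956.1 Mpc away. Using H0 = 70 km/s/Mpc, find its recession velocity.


v = H0 * d = 70 * 956.1 = 66927.0

66927.0 km/s


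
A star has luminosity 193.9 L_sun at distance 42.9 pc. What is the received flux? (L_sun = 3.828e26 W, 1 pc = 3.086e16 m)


F = L / (4*pi*d^2) = 7.422e+28 / (4*pi*(1.324e+18)^2) = 3.370e-09

3.370e-09 W/m^2


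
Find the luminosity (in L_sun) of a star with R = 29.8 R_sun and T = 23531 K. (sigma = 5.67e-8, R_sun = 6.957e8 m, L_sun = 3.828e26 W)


R = 29.8 * 6.957e8 m = 2.073186e+10 m. L = 4*pi*R^2*sigma*T^4 = 4*pi*(2.073186e+10)^2 * 5.67e-8 * 23531^4 = 9.389251952e+31 W. L/L_sun = 9.389251952e+31 / 3.828e26 = 245278.2642

245278.2642 L_sun


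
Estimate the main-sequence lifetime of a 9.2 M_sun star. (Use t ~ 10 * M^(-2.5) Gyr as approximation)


t = 10 * M^(-2.5) = 10 * 9.2^(-2.5) = 0.039

0.039 Gyr


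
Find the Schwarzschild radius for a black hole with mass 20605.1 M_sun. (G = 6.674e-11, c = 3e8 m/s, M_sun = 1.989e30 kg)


M = 20605.1 * 1.989e30 kg = 4.09835439e+34 kg. rs = 2GM/c^2 = 2 * 6.674e-11 * 4.09835439e+34 / (3e8)^2 = 6.078e+07

6.078e+07 m


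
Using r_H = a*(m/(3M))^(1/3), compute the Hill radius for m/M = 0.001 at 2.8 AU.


r_H = a * (m/3M)^(1/3) = 2.8 * (0.001/3)^(1/3) = 0.1941

0.1941 AU


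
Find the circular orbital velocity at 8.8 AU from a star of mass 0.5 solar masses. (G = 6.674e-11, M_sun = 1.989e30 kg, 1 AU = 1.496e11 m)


v = sqrt(GM/r) = sqrt(6.674e-11 * 9.945e+29 / 1.316e+12) = 7100.4907

7100.4907 m/s


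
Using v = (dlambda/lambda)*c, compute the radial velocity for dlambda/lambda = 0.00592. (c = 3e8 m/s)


v = (dlambda/lambda) * c = 0.00592 * 3e8 = 1.776e+06

1.776e+06 m/s


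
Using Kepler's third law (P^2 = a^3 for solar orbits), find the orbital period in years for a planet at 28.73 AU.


P = a^(3/2) = 28.73^1.5 = 153.9939

153.9939 years


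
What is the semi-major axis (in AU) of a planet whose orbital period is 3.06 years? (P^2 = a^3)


a = P^(2/3) = 3.06^(2/3) = 2.1077

2.1077 AU


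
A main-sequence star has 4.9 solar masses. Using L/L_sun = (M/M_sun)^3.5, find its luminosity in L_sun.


L/L_sun = (M/M_sun)^3.5 = 4.9^3.5 = 260.4272

260.4272 L_sun


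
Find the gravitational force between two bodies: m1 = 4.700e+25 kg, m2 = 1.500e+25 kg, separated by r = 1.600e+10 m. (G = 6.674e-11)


F = G*m1*m2/r^2 = 6.674e-11 * 4.700e+25 * 1.500e+25 / (1.600e+10)^2 = 6.674e-11 * 7.050e+50 / 2.560e+20 = 1.838e+20

1.838e+20 N


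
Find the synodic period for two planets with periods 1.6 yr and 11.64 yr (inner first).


1/P_syn = |1/P1 - 1/P2| = |1/1.6 - 1/11.64| => P_syn = 1.855

1.855 years


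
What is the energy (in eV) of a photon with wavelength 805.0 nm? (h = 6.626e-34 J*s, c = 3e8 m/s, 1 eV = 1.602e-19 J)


E = hc/lambda = 6.626e-34 * 3e8 / 8.050e-07 = 2.469e-19 J = 1.5414 eV

1.5414 eV


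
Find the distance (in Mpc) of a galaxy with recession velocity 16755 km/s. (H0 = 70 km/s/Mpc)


d = v / H0 = 16755 / 70 = 239.3571

239.3571 Mpc


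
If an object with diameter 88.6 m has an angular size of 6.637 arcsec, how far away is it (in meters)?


D = size / theta_rad, theta_rad = 6.637 * pi/(180*3600) = 3.218e-05, D = 2.754e+06

2.754e+06 m


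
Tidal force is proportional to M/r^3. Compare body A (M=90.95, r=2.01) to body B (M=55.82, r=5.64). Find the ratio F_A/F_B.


Ratio = (M1/r1^3) / (M2/r2^3) = (90.95/2.01^3) / (55.82/5.64^3) = 35.9966

35.9966


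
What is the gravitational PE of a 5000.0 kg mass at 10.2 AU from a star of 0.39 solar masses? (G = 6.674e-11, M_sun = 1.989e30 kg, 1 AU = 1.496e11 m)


M = 0.39 * 1.989e30 kg = 7.7571e+29 kg; r = 10.2 AU * 1.496e11 m/AU = 1.52592e+12 m. U = -GM*m/r = -(6.674e-11 * 7.7571e+29 * 5000.0) / 1.52592e+12 = -1.696e+11

-1.696e+11 J


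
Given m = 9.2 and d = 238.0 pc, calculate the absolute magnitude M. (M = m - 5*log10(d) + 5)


M = m - 5*log10(d) + 5 = 9.2 - 5*log10(238.0) + 5 = 2.3171

2.3171


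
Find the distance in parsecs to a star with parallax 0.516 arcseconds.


d = 1/p = 1/0.516 = 1.938

1.938 pc


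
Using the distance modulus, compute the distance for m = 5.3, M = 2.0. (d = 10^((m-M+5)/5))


d = 10^((m - M + 5)/5) = 10^((5.3 - 2.0 + 5)/5) = 45.7088

45.7088 pc


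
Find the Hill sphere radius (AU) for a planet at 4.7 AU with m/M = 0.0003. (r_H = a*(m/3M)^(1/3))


r_H = a * (m/3M)^(1/3) = 4.7 * (0.0003/3)^(1/3) = 0.2182

0.2182 AU


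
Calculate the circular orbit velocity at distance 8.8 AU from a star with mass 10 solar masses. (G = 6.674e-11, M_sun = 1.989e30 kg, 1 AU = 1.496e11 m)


v = sqrt(GM/r) = sqrt(6.674e-11 * 1.989e+31 / 1.316e+12) = 31754.3597

31754.3597 m/s


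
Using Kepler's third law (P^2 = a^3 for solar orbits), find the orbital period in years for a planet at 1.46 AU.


P = a^(3/2) = 1.46^1.5 = 1.7641

1.7641 years


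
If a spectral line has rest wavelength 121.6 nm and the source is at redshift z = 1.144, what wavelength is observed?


lam_obs = lam_emit * (1 + z) = 121.6 * (1 + 1.144) = 260.7104

260.7104 nm


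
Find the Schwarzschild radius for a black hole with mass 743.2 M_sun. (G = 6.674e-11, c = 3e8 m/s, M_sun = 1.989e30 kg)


M = 743.2 * 1.989e30 kg = 1.4782248e+33 kg. rs = 2GM/c^2 = 2 * 6.674e-11 * 1.4782248e+33 / (3e8)^2 = 2.192e+06

2.192e+06 m


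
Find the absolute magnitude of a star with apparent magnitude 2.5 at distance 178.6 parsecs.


M = m - 5*log10(d) + 5 = 2.5 - 5*log10(178.6) + 5 = -3.7594

-3.7594


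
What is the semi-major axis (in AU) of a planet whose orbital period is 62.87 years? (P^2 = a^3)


a = P^(2/3) = 62.87^(2/3) = 15.8111

15.8111 AU


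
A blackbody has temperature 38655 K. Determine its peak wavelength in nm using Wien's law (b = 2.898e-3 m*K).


lam_max = b / T = 2.898e-3 / 38655 = 7.497e-08 m = 74.9709 nm

74.9709 nm


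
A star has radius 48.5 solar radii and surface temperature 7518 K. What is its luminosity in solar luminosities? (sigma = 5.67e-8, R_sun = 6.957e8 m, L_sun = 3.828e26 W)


R = 48.5 * 6.957e8 m = 3.374145e+10 m. L = 4*pi*R^2*sigma*T^4 = 4*pi*(3.374145e+10)^2 * 5.67e-8 * 7518^4 = 2.591371585e+30 W. L/L_sun = 2.591371585e+30 / 3.828e26 = 6769.5182

6769.5182 L_sun


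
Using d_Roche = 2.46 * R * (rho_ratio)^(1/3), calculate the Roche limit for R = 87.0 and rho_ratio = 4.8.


d_Roche = 2.46 * 87.0 * 4.8^(1/3) = 361.0229

361.0229


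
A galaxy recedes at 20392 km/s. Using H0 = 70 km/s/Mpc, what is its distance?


d = v / H0 = 20392 / 70 = 291.3143

291.3143 Mpc


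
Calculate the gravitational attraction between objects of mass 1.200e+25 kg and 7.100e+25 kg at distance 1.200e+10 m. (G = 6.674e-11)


F = G*m1*m2/r^2 = 6.674e-11 * 1.200e+25 * 7.100e+25 / (1.200e+10)^2 = 6.674e-11 * 8.520e+50 / 1.440e+20 = 3.949e+20

3.949e+20 N


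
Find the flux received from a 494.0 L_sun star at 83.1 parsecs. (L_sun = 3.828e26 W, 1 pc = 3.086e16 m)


F = L / (4*pi*d^2) = 1.891e+29 / (4*pi*(2.564e+18)^2) = 2.288e-09

2.288e-09 W/m^2


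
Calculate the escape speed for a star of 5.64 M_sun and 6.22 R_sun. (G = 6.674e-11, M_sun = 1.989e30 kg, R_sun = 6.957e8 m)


M = 5.64 * 1.989e30 kg = 1.121796e+31 kg; R = 6.22 * 6.957e8 m = 4.327254e+09 m. v_esc = sqrt(2GM/R) = sqrt(2 * 6.674e-11 * 1.121796e+31 / 4.327254e+09) = 588245.8182

588245.8182 m/s


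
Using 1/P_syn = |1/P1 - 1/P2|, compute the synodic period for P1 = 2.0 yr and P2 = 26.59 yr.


1/P_syn = |1/P1 - 1/P2| = |1/2.0 - 1/26.59| => P_syn = 2.1627

2.1627 years


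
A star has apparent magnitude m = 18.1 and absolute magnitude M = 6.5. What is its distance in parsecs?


d = 10^((m - M + 5)/5) = 10^((18.1 - 6.5 + 5)/5) = 2089.2961

2089.2961 pc


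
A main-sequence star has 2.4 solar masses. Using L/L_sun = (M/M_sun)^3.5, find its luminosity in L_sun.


L/L_sun = (M/M_sun)^3.5 = 2.4^3.5 = 21.416

21.416 L_sun


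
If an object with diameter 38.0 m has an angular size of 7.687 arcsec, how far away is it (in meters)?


D = size / theta_rad, theta_rad = 7.687 * pi/(180*3600) = 3.727e-05, D = 1.020e+06

1.020e+06 m


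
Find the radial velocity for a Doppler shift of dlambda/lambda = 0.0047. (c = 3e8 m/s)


v = (dlambda/lambda) * c = 0.0047 * 3e8 = 1.410e+06

1.410e+06 m/s


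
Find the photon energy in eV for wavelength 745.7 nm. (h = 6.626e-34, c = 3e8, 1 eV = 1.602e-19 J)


E = hc/lambda = 6.626e-34 * 3e8 / 7.457e-07 = 2.666e-19 J = 1.664 eV

1.664 eV


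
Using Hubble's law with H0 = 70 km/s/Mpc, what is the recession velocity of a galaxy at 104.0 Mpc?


v = H0 * d = 70 * 104.0 = 7280.0

7280.0 km/s


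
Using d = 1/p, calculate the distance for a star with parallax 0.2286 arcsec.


d = 1/p = 1/0.2286 = 4.3745

4.3745 pc


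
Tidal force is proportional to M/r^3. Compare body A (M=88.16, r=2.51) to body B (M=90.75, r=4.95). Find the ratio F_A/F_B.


Ratio = (M1/r1^3) / (M2/r2^3) = (88.16/2.51^3) / (90.75/4.95^3) = 7.4511

7.4511


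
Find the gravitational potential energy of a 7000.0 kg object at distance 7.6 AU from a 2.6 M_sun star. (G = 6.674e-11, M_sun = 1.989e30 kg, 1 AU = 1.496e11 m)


M = 2.6 * 1.989e30 kg = 5.1714e+30 kg; r = 7.6 AU * 1.496e11 m/AU = 1.13696e+12 m. U = -GM*m/r = -(6.674e-11 * 5.1714e+30 * 7000.0) / 1.13696e+12 = -2.125e+12

-2.125e+12 J


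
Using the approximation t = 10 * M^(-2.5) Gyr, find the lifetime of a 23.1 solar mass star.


t = 10 * M^(-2.5) = 10 * 23.1^(-2.5) = 0.0039

0.0039 Gyr


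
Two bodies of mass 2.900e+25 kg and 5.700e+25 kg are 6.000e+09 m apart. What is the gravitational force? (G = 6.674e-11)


F = G*m1*m2/r^2 = 6.674e-11 * 2.900e+25 * 5.700e+25 / (6.000e+09)^2 = 6.674e-11 * 1.653e+51 / 3.600e+19 = 3.064e+21

3.064e+21 N


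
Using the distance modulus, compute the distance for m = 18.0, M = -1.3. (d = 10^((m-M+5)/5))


d = 10^((m - M + 5)/5) = 10^((18.0 - -1.3 + 5)/5) = 72443.596

72443.596 pc


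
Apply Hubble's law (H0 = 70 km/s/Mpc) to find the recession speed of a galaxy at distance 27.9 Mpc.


v = H0 * d = 70 * 27.9 = 1953.0

1953.0 km/s


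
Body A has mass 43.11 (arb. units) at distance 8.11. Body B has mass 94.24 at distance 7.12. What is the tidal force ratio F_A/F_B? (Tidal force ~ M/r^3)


Ratio = (M1/r1^3) / (M2/r2^3) = (43.11/8.11^3) / (94.24/7.12^3) = 0.3095

0.3095


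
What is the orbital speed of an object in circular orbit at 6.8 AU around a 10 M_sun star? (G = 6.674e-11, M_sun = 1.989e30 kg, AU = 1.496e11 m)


v = sqrt(GM/r) = sqrt(6.674e-11 * 1.989e+31 / 1.017e+12) = 36123.5347

36123.5347 m/s


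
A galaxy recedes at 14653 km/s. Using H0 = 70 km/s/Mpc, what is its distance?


d = v / H0 = 14653 / 70 = 209.3286

209.3286 Mpc


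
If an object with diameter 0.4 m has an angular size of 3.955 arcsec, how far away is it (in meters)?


D = size / theta_rad, theta_rad = 3.955 * pi/(180*3600) = 1.917e-05, D = 20861.1688

20861.1688 m


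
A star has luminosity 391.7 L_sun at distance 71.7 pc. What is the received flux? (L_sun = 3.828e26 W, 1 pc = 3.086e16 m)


F = L / (4*pi*d^2) = 1.499e+29 / (4*pi*(2.213e+18)^2) = 2.437e-09

2.437e-09 W/m^2


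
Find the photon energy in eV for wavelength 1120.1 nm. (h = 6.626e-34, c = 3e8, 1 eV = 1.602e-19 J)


E = hc/lambda = 6.626e-34 * 3e8 / 1.120e-06 = 1.775e-19 J = 1.1078 eV

1.1078 eV


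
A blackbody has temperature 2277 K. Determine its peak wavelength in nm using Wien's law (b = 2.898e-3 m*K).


lam_max = b / T = 2.898e-3 / 2277 = 1.273e-06 m = 1272.7273 nm

1272.7273 nm


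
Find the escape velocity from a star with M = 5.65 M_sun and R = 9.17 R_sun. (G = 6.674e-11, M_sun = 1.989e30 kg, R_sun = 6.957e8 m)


M = 5.65 * 1.989e30 kg = 1.123785e+31 kg; R = 9.17 * 6.957e8 m = 6.379569e+09 m. v_esc = sqrt(2GM/R) = sqrt(2 * 6.674e-11 * 1.123785e+31 / 6.379569e+09) = 484902.0777

484902.0777 m/s


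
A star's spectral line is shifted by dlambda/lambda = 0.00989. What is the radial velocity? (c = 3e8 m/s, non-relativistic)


v = (dlambda/lambda) * c = 0.00989 * 3e8 = 2.967e+06

2.967e+06 m/s


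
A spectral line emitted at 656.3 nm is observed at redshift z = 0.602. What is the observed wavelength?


lam_obs = lam_emit * (1 + z) = 656.3 * (1 + 0.602) = 1051.3926

1051.3926 nm


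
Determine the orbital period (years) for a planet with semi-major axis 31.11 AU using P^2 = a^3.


P = a^(3/2) = 31.11^1.5 = 173.5202

173.5202 years


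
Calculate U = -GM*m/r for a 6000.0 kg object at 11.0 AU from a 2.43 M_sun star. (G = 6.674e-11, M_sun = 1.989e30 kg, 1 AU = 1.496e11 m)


M = 2.43 * 1.989e30 kg = 4.83327e+30 kg; r = 11.0 AU * 1.496e11 m/AU = 1.6456e+12 m. U = -GM*m/r = -(6.674e-11 * 4.83327e+30 * 6000.0) / 1.6456e+12 = -1.176e+12

-1.176e+12 J


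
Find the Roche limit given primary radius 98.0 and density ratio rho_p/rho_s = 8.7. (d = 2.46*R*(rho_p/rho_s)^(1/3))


d_Roche = 2.46 * 98.0 * 8.7^(1/3) = 495.8317

495.8317


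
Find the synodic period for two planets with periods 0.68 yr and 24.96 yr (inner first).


1/P_syn = |1/P1 - 1/P2| = |1/0.68 - 1/24.96| => P_syn = 0.699

0.699 years


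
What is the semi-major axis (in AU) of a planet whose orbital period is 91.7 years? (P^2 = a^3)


a = P^(2/3) = 91.7^(2/3) = 20.3351

20.3351 AU


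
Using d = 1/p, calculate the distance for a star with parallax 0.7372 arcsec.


d = 1/p = 1/0.7372 = 1.3565

1.3565 pc


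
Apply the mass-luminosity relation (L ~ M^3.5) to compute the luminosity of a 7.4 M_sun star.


L/L_sun = (M/M_sun)^3.5 = 7.4^3.5 = 1102.3285

1102.3285 L_sun


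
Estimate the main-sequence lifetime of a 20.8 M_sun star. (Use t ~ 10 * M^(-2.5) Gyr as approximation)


t = 10 * M^(-2.5) = 10 * 20.8^(-2.5) = 0.0051

0.0051 Gyr


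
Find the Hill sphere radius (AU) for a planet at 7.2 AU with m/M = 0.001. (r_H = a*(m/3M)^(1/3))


r_H = a * (m/3M)^(1/3) = 7.2 * (0.001/3)^(1/3) = 0.4992

0.4992 AU


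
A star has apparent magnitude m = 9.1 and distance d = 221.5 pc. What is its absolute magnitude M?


M = m - 5*log10(d) + 5 = 9.1 - 5*log10(221.5) + 5 = 2.3731

2.3731


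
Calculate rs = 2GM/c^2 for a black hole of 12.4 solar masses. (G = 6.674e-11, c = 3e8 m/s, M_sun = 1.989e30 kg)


M = 12.4 * 1.989e30 kg = 2.46636e+31 kg. rs = 2GM/c^2 = 2 * 6.674e-11 * 2.46636e+31 / (3e8)^2 = 36578.8592

36578.8592 m


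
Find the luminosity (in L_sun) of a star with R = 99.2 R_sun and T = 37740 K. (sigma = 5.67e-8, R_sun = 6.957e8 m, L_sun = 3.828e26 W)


R = 99.2 * 6.957e8 m = 6.901344e+10 m. L = 4*pi*R^2*sigma*T^4 = 4*pi*(6.901344e+10)^2 * 5.67e-8 * 37740^4 = 6.88442792e+33 W. L/L_sun = 6.88442792e+33 / 3.828e26 = 1.798e+07

1.798e+07 L_sun


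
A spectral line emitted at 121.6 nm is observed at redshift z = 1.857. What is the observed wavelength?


lam_obs = lam_emit * (1 + z) = 121.6 * (1 + 1.857) = 347.4112

347.4112 nm


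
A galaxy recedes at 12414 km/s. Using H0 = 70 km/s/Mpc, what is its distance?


d = v / H0 = 12414 / 70 = 177.3429

177.3429 Mpc


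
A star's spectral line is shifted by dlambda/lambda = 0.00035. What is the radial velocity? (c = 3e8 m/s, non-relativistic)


v = (dlambda/lambda) * c = 0.00035 * 3e8 = 105000.0

105000.0 m/s


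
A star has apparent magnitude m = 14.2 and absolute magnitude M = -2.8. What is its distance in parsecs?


d = 10^((m - M + 5)/5) = 10^((14.2 - -2.8 + 5)/5) = 25118.8643

25118.8643 pc


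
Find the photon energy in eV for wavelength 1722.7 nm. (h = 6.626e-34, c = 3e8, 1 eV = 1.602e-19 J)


E = hc/lambda = 6.626e-34 * 3e8 / 1.723e-06 = 1.154e-19 J = 0.7203 eV

0.7203 eV


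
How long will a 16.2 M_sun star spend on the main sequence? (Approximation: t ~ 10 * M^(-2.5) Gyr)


t = 10 * M^(-2.5) = 10 * 16.2^(-2.5) = 0.0095

0.0095 Gyr


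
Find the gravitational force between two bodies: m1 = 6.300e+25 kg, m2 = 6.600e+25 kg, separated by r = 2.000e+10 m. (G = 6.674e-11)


F = G*m1*m2/r^2 = 6.674e-11 * 6.300e+25 * 6.600e+25 / (2.000e+10)^2 = 6.674e-11 * 4.158e+51 / 4.000e+20 = 6.938e+20

6.938e+20 N


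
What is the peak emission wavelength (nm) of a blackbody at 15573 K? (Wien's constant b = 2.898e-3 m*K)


lam_max = b / T = 2.898e-3 / 15573 = 1.861e-07 m = 186.0913 nm

186.0913 nm


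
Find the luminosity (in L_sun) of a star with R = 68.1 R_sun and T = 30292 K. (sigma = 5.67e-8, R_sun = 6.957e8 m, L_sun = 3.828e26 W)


R = 68.1 * 6.957e8 m = 4.737717e+10 m. L = 4*pi*R^2*sigma*T^4 = 4*pi*(4.737717e+10)^2 * 5.67e-8 * 30292^4 = 1.346613444e+33 W. L/L_sun = 1.346613444e+33 / 3.828e26 = 3.518e+06

3.518e+06 L_sun


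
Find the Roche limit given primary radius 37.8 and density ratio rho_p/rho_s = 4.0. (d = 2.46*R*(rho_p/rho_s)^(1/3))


d_Roche = 2.46 * 37.8 * 4.0^(1/3) = 147.6092

147.6092


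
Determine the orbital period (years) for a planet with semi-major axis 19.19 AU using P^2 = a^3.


P = a^(3/2) = 19.19^1.5 = 84.0645

84.0645 years


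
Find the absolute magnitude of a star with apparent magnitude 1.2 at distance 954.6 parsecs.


M = m - 5*log10(d) + 5 = 1.2 - 5*log10(954.6) + 5 = -8.6991

-8.6991


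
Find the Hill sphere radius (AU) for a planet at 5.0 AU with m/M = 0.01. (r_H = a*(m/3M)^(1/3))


r_H = a * (m/3M)^(1/3) = 5.0 * (0.01/3)^(1/3) = 0.7469

0.7469 AU


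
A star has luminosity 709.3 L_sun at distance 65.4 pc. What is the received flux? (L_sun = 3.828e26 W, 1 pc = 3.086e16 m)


F = L / (4*pi*d^2) = 2.715e+29 / (4*pi*(2.018e+18)^2) = 5.305e-09

5.305e-09 W/m^2


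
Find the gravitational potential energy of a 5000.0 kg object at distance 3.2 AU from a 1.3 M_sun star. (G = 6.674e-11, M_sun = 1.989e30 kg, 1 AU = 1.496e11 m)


M = 1.3 * 1.989e30 kg = 2.5857e+30 kg; r = 3.2 AU * 1.496e11 m/AU = 4.7872e+11 m. U = -GM*m/r = -(6.674e-11 * 2.5857e+30 * 5000.0) / 4.7872e+11 = -1.802e+12

-1.802e+12 J


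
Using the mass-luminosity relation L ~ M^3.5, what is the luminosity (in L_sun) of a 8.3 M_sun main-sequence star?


L/L_sun = (M/M_sun)^3.5 = 8.3^3.5 = 1647.3024

1647.3024 L_sun


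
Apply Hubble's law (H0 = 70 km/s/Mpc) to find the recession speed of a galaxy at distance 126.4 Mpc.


v = H0 * d = 70 * 126.4 = 8848.0

8848.0 km/s


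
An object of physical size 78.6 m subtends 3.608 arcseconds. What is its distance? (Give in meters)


D = size / theta_rad, theta_rad = 3.608 * pi/(180*3600) = 1.749e-05, D = 4.493e+06

4.493e+06 m


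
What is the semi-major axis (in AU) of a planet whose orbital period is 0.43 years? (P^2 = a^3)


a = P^(2/3) = 0.43^(2/3) = 0.5697

0.5697 AU


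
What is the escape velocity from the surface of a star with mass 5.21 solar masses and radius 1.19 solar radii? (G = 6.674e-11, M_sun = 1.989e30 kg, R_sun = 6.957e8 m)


M = 5.21 * 1.989e30 kg = 1.036269e+31 kg; R = 1.19 * 6.957e8 m = 8.27883e+08 m. v_esc = sqrt(2GM/R) = sqrt(2 * 6.674e-11 * 1.036269e+31 / 8.27883e+08) = 1.293e+06

1.293e+06 m/s


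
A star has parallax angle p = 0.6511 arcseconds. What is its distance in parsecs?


d = 1/p = 1/0.6511 = 1.5359

1.5359 pc


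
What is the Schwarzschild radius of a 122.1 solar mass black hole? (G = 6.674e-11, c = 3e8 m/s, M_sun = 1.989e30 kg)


M = 122.1 * 1.989e30 kg = 2.428569e+32 kg. rs = 2GM/c^2 = 2 * 6.674e-11 * 2.428569e+32 / (3e8)^2 = 360183.7668

360183.7668 m


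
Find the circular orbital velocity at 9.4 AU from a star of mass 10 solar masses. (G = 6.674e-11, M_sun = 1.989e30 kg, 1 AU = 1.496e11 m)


v = sqrt(GM/r) = sqrt(6.674e-11 * 1.989e+31 / 1.406e+12) = 30724.2131

30724.2131 m/s


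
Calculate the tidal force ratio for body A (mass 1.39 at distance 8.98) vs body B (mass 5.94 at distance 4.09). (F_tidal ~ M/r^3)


Ratio = (M1/r1^3) / (M2/r2^3) = (1.39/8.98^3) / (5.94/4.09^3) = 0.0221

0.0221


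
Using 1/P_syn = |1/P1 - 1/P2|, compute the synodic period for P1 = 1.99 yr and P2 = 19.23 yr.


1/P_syn = |1/P1 - 1/P2| = |1/1.99 - 1/19.23| => P_syn = 2.2197

2.2197 years


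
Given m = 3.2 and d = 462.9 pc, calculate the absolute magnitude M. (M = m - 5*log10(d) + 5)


M = m - 5*log10(d) + 5 = 3.2 - 5*log10(462.9) + 5 = -5.1274

-5.1274


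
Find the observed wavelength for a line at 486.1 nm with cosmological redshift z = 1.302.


lam_obs = lam_emit * (1 + z) = 486.1 * (1 + 1.302) = 1119.0022

1119.0022 nm


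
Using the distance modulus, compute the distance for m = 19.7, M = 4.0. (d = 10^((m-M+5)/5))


d = 10^((m - M + 5)/5) = 10^((19.7 - 4.0 + 5)/5) = 13803.8426

13803.8426 pc


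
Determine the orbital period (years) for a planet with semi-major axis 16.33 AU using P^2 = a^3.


P = a^(3/2) = 16.33^1.5 = 65.9902

65.9902 years


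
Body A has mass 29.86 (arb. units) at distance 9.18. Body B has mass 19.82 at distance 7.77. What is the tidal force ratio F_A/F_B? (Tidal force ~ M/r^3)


Ratio = (M1/r1^3) / (M2/r2^3) = (29.86/9.18^3) / (19.82/7.77^3) = 0.9135

0.9135


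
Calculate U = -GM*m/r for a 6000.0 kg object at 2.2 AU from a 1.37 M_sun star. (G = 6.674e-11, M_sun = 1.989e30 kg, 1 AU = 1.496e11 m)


M = 1.37 * 1.989e30 kg = 2.72493e+30 kg; r = 2.2 AU * 1.496e11 m/AU = 3.2912e+11 m. U = -GM*m/r = -(6.674e-11 * 2.72493e+30 * 6000.0) / 3.2912e+11 = -3.315e+12

-3.315e+12 J


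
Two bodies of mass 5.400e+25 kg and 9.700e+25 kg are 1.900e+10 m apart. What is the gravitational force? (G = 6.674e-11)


F = G*m1*m2/r^2 = 6.674e-11 * 5.400e+25 * 9.700e+25 / (1.900e+10)^2 = 6.674e-11 * 5.238e+51 / 3.610e+20 = 9.684e+20

9.684e+20 N


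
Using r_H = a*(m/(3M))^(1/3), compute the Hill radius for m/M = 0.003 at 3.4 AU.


r_H = a * (m/3M)^(1/3) = 3.4 * (0.003/3)^(1/3) = 0.34

0.34 AU


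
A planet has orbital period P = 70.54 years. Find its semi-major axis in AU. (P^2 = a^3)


a = P^(2/3) = 70.54^(2/3) = 17.0722

17.0722 AU


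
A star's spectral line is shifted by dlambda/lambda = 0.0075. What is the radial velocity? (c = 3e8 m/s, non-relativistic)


v = (dlambda/lambda) * c = 0.0075 * 3e8 = 2.250e+06

2.250e+06 m/s


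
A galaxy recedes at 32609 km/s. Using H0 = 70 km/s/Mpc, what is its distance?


d = v / H0 = 32609 / 70 = 465.8429

465.8429 Mpc


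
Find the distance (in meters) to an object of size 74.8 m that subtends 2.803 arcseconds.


D = size / theta_rad, theta_rad = 2.803 * pi/(180*3600) = 1.359e-05, D = 5.504e+06

5.504e+06 m


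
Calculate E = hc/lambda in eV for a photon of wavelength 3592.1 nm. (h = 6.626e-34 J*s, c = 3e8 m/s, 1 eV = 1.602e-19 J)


E = hc/lambda = 6.626e-34 * 3e8 / 3.592e-06 = 5.534e-20 J = 0.3454 eV

0.3454 eV


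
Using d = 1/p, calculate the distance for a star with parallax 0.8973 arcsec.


d = 1/p = 1/0.8973 = 1.1145

1.1145 pc


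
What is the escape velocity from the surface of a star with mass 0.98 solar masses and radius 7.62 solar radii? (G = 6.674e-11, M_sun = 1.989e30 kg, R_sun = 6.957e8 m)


M = 0.98 * 1.989e30 kg = 1.94922e+30 kg; R = 7.62 * 6.957e8 m = 5.301234e+09 m. v_esc = sqrt(2GM/R) = sqrt(2 * 6.674e-11 * 1.94922e+30 / 5.301234e+09) = 221538.9235

221538.9235 m/s


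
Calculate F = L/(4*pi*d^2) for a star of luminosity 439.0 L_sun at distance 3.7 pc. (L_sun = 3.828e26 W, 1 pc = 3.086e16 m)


F = L / (4*pi*d^2) = 1.680e+29 / (4*pi*(1.142e+17)^2) = 1.026e-06

1.026e-06 W/m^2


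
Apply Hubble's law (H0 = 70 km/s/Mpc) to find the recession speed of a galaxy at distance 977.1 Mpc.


v = H0 * d = 70 * 977.1 = 68397.0

68397.0 km/s


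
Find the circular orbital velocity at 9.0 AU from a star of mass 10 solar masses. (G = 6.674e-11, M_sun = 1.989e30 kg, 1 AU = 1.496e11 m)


v = sqrt(GM/r) = sqrt(6.674e-11 * 1.989e+31 / 1.346e+12) = 31399.5512

31399.5512 m/s


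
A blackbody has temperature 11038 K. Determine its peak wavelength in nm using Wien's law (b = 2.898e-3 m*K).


lam_max = b / T = 2.898e-3 / 11038 = 2.625e-07 m = 262.5476 nm

262.5476 nm


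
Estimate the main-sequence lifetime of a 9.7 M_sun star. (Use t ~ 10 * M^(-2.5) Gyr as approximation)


t = 10 * M^(-2.5) = 10 * 9.7^(-2.5) = 0.0341

0.0341 Gyr


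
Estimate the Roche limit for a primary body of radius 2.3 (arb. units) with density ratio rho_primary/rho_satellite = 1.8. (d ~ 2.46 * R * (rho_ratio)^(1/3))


d_Roche = 2.46 * 2.3 * 1.8^(1/3) = 6.8826

6.8826


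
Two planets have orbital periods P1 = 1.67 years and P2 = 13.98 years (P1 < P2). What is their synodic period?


1/P_syn = |1/P1 - 1/P2| = |1/1.67 - 1/13.98| => P_syn = 1.8966

1.8966 years


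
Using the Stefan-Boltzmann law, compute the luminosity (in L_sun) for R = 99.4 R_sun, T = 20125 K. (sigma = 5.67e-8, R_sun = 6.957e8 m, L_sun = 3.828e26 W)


R = 99.4 * 6.957e8 m = 6.915258e+10 m. L = 4*pi*R^2*sigma*T^4 = 4*pi*(6.915258e+10)^2 * 5.67e-8 * 20125^4 = 5.589246385e+32 W. L/L_sun = 5.589246385e+32 / 3.828e26 = 1.460e+06

1.460e+06 L_sun


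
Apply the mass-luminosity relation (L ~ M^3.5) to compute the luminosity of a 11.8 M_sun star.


L/L_sun = (M/M_sun)^3.5 = 11.8^3.5 = 5644.0003

5644.0003 L_sun


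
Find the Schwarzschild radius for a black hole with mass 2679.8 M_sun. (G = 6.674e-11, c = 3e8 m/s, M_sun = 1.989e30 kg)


M = 2679.8 * 1.989e30 kg = 5.3301222e+33 kg. rs = 2GM/c^2 = 2 * 6.674e-11 * 5.3301222e+33 / (3e8)^2 = 7.905e+06

7.905e+06 m


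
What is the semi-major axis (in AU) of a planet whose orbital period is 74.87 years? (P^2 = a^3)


a = P^(2/3) = 74.87^(2/3) = 17.7639

17.7639 AU


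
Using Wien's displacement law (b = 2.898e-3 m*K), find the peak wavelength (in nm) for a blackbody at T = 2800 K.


lam_max = b / T = 2.898e-3 / 2800 = 1.035e-06 m = 1035.0 nm

1035.0 nm


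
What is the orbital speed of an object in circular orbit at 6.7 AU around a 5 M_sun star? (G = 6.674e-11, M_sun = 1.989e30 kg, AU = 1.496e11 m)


v = sqrt(GM/r) = sqrt(6.674e-11 * 9.945e+30 / 1.002e+12) = 25733.1112

25733.1112 m/s


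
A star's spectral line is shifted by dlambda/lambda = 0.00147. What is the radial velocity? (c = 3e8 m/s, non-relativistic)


v = (dlambda/lambda) * c = 0.00147 * 3e8 = 441000.0

441000.0 m/s


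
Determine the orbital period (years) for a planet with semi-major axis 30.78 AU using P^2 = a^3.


P = a^(3/2) = 30.78^1.5 = 170.7666

170.7666 years


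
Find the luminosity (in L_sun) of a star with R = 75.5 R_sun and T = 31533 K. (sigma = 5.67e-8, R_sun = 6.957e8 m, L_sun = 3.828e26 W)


R = 75.5 * 6.957e8 m = 5.252535e+10 m. L = 4*pi*R^2*sigma*T^4 = 4*pi*(5.252535e+10)^2 * 5.67e-8 * 31533^4 = 1.943533345e+33 W. L/L_sun = 1.943533345e+33 / 3.828e26 = 5.077e+06

5.077e+06 L_sun


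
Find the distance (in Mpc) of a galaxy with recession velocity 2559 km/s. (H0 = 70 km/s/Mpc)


d = v / H0 = 2559 / 70 = 36.5571

36.5571 Mpc


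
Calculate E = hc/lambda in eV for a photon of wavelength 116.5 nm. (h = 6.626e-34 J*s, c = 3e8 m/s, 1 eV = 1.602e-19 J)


E = hc/lambda = 6.626e-34 * 3e8 / 1.165e-07 = 1.706e-18 J = 10.6508 eV

10.6508 eV


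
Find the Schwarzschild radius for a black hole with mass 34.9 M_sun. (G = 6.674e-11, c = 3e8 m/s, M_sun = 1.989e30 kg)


M = 34.9 * 1.989e30 kg = 6.94161e+31 kg. rs = 2GM/c^2 = 2 * 6.674e-11 * 6.94161e+31 / (3e8)^2 = 102951.7892

102951.7892 m


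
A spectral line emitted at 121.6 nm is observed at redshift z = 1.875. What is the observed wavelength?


lam_obs = lam_emit * (1 + z) = 121.6 * (1 + 1.875) = 349.6

349.6 nm


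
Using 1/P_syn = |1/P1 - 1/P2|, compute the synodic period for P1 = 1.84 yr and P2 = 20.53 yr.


1/P_syn = |1/P1 - 1/P2| = |1/1.84 - 1/20.53| => P_syn = 2.0211

2.0211 years


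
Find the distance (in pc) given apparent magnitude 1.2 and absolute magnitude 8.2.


d = 10^((m - M + 5)/5) = 10^((1.2 - 8.2 + 5)/5) = 0.3981

0.3981 pc


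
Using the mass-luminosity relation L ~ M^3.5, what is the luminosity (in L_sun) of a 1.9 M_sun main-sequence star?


L/L_sun = (M/M_sun)^3.5 = 1.9^3.5 = 9.4545

9.4545 L_sun


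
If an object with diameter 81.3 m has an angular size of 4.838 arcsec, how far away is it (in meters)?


D = size / theta_rad, theta_rad = 4.838 * pi/(180*3600) = 2.346e-05, D = 3.466e+06

3.466e+06 m


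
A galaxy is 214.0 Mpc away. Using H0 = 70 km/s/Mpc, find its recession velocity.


v = H0 * d = 70 * 214.0 = 14980.0

14980.0 km/s


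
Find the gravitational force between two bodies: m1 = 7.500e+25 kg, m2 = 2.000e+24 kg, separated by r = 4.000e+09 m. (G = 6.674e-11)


F = G*m1*m2/r^2 = 6.674e-11 * 7.500e+25 * 2.000e+24 / (4.000e+09)^2 = 6.674e-11 * 1.500e+50 / 1.600e+19 = 6.257e+20

6.257e+20 N


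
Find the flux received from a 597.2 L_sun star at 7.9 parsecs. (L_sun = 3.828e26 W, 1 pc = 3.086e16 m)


F = L / (4*pi*d^2) = 2.286e+29 / (4*pi*(2.438e+17)^2) = 3.061e-07

3.061e-07 W/m^2


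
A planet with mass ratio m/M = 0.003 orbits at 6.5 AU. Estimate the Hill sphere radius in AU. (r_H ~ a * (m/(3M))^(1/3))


r_H = a * (m/3M)^(1/3) = 6.5 * (0.003/3)^(1/3) = 0.65

0.65 AU


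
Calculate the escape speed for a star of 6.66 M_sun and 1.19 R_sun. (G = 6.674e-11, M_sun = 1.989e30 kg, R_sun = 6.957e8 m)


M = 6.66 * 1.989e30 kg = 1.324674e+31 kg; R = 1.19 * 6.957e8 m = 8.27883e+08 m. v_esc = sqrt(2GM/R) = sqrt(2 * 6.674e-11 * 1.324674e+31 / 8.27883e+08) = 1.461e+06

1.461e+06 m/s


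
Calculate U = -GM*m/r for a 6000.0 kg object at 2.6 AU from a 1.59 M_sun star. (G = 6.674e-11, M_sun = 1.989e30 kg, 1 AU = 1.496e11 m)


M = 1.59 * 1.989e30 kg = 3.16251e+30 kg; r = 2.6 AU * 1.496e11 m/AU = 3.8896e+11 m. U = -GM*m/r = -(6.674e-11 * 3.16251e+30 * 6000.0) / 3.8896e+11 = -3.256e+12

-3.256e+12 J


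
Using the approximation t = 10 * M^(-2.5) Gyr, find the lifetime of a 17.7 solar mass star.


t = 10 * M^(-2.5) = 10 * 17.7^(-2.5) = 0.0076

0.0076 Gyr


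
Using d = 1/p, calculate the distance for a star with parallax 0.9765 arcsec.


d = 1/p = 1/0.9765 = 1.0241

1.0241 pc


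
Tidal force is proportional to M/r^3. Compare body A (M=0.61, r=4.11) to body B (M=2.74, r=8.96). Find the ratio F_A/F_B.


Ratio = (M1/r1^3) / (M2/r2^3) = (0.61/4.11^3) / (2.74/8.96^3) = 2.3066

2.3066


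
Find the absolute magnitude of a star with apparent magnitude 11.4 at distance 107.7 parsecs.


M = m - 5*log10(d) + 5 = 11.4 - 5*log10(107.7) + 5 = 6.2389

6.2389


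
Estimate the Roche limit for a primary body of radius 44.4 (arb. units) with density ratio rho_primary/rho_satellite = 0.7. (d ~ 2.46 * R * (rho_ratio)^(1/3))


d_Roche = 2.46 * 44.4 * 0.7^(1/3) = 96.9804

96.9804


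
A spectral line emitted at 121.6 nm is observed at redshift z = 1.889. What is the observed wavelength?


lam_obs = lam_emit * (1 + z) = 121.6 * (1 + 1.889) = 351.3024

351.3024 nm


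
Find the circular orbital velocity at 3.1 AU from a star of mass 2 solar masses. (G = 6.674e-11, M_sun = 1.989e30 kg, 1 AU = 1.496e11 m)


v = sqrt(GM/r) = sqrt(6.674e-11 * 3.978e+30 / 4.638e+11) = 23926.482

23926.482 m/s


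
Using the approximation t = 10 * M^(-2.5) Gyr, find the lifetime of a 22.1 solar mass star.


t = 10 * M^(-2.5) = 10 * 22.1^(-2.5) = 0.0044

0.0044 Gyr


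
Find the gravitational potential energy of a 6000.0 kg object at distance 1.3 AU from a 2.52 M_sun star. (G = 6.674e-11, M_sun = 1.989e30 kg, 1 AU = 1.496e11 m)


M = 2.52 * 1.989e30 kg = 5.01228e+30 kg; r = 1.3 AU * 1.496e11 m/AU = 1.9448e+11 m. U = -GM*m/r = -(6.674e-11 * 5.01228e+30 * 6000.0) / 1.9448e+11 = -1.032e+13

-1.032e+13 J


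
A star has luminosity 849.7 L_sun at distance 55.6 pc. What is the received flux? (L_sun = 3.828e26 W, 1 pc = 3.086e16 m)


F = L / (4*pi*d^2) = 3.253e+29 / (4*pi*(1.716e+18)^2) = 8.792e-09

8.792e-09 W/m^2


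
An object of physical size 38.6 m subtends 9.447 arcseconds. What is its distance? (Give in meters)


D = size / theta_rad, theta_rad = 9.447 * pi/(180*3600) = 4.580e-05, D = 842788.3477

842788.3477 m


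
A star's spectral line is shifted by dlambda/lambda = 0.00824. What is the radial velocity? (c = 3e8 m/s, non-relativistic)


v = (dlambda/lambda) * c = 0.00824 * 3e8 = 2.472e+06

2.472e+06 m/s


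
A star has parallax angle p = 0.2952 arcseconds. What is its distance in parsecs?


d = 1/p = 1/0.2952 = 3.3875

3.3875 pc


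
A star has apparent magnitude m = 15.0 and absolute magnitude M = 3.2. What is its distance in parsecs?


d = 10^((m - M + 5)/5) = 10^((15.0 - 3.2 + 5)/5) = 2290.8677

2290.8677 pc


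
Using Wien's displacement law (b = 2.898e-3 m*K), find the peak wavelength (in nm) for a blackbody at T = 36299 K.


lam_max = b / T = 2.898e-3 / 36299 = 7.984e-08 m = 79.8369 nm

79.8369 nm


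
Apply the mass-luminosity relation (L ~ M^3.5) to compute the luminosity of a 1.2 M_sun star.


L/L_sun = (M/M_sun)^3.5 = 1.2^3.5 = 1.8929

1.8929 L_sun


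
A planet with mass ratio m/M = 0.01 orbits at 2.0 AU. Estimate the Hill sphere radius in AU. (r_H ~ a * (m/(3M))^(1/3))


r_H = a * (m/3M)^(1/3) = 2.0 * (0.01/3)^(1/3) = 0.2988

0.2988 AU


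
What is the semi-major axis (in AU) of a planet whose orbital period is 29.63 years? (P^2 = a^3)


a = P^(2/3) = 29.63^(2/3) = 9.5753

9.5753 AU


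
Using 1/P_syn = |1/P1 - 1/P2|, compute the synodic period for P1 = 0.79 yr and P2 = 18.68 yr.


1/P_syn = |1/P1 - 1/P2| = |1/0.79 - 1/18.68| => P_syn = 0.8249

0.8249 years


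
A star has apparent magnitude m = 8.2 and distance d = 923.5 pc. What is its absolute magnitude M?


M = m - 5*log10(d) + 5 = 8.2 - 5*log10(923.5) + 5 = -1.6272

-1.6272


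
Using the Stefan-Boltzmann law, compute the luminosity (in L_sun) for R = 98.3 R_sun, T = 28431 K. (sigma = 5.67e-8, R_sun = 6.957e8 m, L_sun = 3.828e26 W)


R = 98.3 * 6.957e8 m = 6.838731e+10 m. L = 4*pi*R^2*sigma*T^4 = 4*pi*(6.838731e+10)^2 * 5.67e-8 * 28431^4 = 2.177271093e+33 W. L/L_sun = 2.177271093e+33 / 3.828e26 = 5.688e+06

5.688e+06 L_sun


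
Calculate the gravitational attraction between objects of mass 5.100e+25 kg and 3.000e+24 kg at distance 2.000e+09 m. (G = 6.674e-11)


F = G*m1*m2/r^2 = 6.674e-11 * 5.100e+25 * 3.000e+24 / (2.000e+09)^2 = 6.674e-11 * 1.530e+50 / 4.000e+18 = 2.553e+21

2.553e+21 N


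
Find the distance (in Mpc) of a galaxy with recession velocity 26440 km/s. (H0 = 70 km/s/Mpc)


d = v / H0 = 26440 / 70 = 377.7143

377.7143 Mpc


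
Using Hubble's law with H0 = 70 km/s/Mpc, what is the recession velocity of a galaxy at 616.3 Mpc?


v = H0 * d = 70 * 616.3 = 43141.0

43141.0 km/s


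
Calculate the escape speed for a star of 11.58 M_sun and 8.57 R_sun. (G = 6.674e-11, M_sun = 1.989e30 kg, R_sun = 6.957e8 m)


M = 11.58 * 1.989e30 kg = 2.303262e+31 kg; R = 8.57 * 6.957e8 m = 5.962149e+09 m. v_esc = sqrt(2GM/R) = sqrt(2 * 6.674e-11 * 2.303262e+31 / 5.962149e+09) = 718089.1381

718089.1381 m/s


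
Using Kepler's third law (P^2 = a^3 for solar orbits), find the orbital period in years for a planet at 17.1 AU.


P = a^(3/2) = 17.1^1.5 = 70.7122

70.7122 years


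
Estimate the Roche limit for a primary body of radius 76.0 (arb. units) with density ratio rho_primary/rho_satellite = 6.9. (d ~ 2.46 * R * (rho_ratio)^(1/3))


d_Roche = 2.46 * 76.0 * 6.9^(1/3) = 355.9304

355.9304


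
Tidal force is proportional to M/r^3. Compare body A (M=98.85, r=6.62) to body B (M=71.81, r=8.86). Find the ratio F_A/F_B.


Ratio = (M1/r1^3) / (M2/r2^3) = (98.85/6.62^3) / (71.81/8.86^3) = 3.3

3.3


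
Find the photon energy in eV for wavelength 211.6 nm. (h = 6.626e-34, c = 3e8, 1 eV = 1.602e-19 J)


E = hc/lambda = 6.626e-34 * 3e8 / 2.116e-07 = 9.394e-19 J = 5.864 eV

5.864 eV


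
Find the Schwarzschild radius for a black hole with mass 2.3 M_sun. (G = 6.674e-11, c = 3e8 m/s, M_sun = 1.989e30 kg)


M = 2.3 * 1.989e30 kg = 4.5747e+30 kg. rs = 2GM/c^2 = 2 * 6.674e-11 * 4.5747e+30 / (3e8)^2 = 6784.7884

6784.7884 m


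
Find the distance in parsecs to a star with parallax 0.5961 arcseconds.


d = 1/p = 1/0.5961 = 1.6776

1.6776 pc


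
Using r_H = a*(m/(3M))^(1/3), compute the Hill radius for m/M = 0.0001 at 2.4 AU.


r_H = a * (m/3M)^(1/3) = 2.4 * (0.0001/3)^(1/3) = 0.0772

0.0772 AU


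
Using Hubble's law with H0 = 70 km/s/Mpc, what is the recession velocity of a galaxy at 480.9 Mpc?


v = H0 * d = 70 * 480.9 = 33663.0

33663.0 km/s


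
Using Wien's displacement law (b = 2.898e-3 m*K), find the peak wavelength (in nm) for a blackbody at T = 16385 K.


lam_max = b / T = 2.898e-3 / 16385 = 1.769e-07 m = 176.8691 nm

176.8691 nm


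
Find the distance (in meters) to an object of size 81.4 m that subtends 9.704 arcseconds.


D = size / theta_rad, theta_rad = 9.704 * pi/(180*3600) = 4.705e-05, D = 1.730e+06

1.730e+06 m


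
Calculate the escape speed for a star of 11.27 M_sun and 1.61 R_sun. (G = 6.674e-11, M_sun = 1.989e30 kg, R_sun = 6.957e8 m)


M = 11.27 * 1.989e30 kg = 2.241603e+31 kg; R = 1.61 * 6.957e8 m = 1.120077e+09 m. v_esc = sqrt(2GM/R) = sqrt(2 * 6.674e-11 * 2.241603e+31 / 1.120077e+09) = 1.634e+06

1.634e+06 m/s


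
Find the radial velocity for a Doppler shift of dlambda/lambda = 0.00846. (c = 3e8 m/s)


v = (dlambda/lambda) * c = 0.00846 * 3e8 = 2.538e+06

2.538e+06 m/s


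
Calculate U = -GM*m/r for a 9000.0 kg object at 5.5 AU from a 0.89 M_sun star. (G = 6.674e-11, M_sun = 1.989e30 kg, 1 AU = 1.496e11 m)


M = 0.89 * 1.989e30 kg = 1.77021e+30 kg; r = 5.5 AU * 1.496e11 m/AU = 8.228e+11 m. U = -GM*m/r = -(6.674e-11 * 1.77021e+30 * 9000.0) / 8.228e+11 = -1.292e+12

-1.292e+12 J


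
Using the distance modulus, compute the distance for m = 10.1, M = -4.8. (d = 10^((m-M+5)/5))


d = 10^((m - M + 5)/5) = 10^((10.1 - -4.8 + 5)/5) = 9549.9259

9549.9259 pc


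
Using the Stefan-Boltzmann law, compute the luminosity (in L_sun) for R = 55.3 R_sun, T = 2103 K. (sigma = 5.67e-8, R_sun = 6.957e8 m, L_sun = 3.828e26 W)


R = 55.3 * 6.957e8 m = 3.847221e+10 m. L = 4*pi*R^2*sigma*T^4 = 4*pi*(3.847221e+10)^2 * 5.67e-8 * 2103^4 = 2.062739015e+28 W. L/L_sun = 2.062739015e+28 / 3.828e26 = 53.8856

53.8856 L_sun


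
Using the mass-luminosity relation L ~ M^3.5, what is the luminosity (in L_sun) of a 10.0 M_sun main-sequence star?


L/L_sun = (M/M_sun)^3.5 = 10.0^3.5 = 3162.2777

3162.2777 L_sun


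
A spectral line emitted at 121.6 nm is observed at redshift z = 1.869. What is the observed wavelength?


lam_obs = lam_emit * (1 + z) = 121.6 * (1 + 1.869) = 348.8704

348.8704 nm
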